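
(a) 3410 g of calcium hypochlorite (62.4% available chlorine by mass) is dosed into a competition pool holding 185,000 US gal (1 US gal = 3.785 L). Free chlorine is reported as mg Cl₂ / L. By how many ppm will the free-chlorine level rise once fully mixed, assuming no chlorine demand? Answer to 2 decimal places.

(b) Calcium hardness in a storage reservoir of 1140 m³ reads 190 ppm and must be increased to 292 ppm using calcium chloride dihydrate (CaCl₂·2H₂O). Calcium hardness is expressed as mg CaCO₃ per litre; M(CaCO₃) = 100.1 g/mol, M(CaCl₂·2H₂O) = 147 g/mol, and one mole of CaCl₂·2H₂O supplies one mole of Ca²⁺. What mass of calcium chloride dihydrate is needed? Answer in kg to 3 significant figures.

(a) Volume: 185,000 US gal × 3.785 L/gal = 700,225 L.
(a) Available chlorine delivered: 3410 g × 0.624 = 2128 g as Cl₂.
(a) Concentration rise: 2128 g / 700,225 L = 3.039 mg/L = 3.04 ppm.

(b) Volume: 1140 m³ = 1,140,000 L.
(b) Hardness to add: (292 − 190) = 102 mg/L as CaCO₃ × 1,140,000 L = 116,300 g as CaCO₃.
(b) Moles of Ca²⁺ (1 mol Ca²⁺ ≡ 1 mol CaCO₃): 116,300 / 100.1 g/mol = 1162 mol.
(b) Mass of CaCl₂·2H₂O: 1162 × 147 = 170,800 g.

(a) 3.04 ppm; (b) 171 kg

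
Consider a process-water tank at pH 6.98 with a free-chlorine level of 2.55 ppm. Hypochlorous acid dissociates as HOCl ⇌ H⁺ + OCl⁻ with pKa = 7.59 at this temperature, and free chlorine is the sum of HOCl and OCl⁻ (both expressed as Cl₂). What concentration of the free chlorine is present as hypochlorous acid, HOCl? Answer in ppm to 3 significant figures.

2.05 ppm

[OCl⁻]/[HOCl] = 10^(pH − pKa) = 10^(6.98 − 7.59) = 10^-0.61 = 0.2455.
Fraction as HOCl = 1 / (1 + 0.2455) = 0.8029.
HOCl = 0.8029 × 2.55 ppm = 2.047 ppm.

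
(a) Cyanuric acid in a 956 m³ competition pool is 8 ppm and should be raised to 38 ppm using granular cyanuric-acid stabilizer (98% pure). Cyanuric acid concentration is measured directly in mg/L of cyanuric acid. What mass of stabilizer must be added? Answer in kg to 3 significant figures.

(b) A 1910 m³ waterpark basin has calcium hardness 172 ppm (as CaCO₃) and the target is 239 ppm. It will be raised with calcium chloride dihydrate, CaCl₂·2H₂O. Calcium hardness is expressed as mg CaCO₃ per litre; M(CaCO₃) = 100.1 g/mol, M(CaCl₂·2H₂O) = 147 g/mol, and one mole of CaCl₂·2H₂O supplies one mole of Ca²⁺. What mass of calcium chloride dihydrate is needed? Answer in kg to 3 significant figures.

(a) Volume: 956 m³ = 956,000 L.
(a) CYA to add: (38 − 8) = 30 mg/L × 956,000 L = 28,680 g cyanuric acid.
(a) At 98% purity: 28,680 / 0.98 = 29,270 g product.

(b) Volume: 1910 m³ = 1,910,000 L.
(b) Hardness to add: (239 − 172) = 67 mg/L as CaCO₃ × 1,910,000 L = 128,000 g as CaCO₃.
(b) Moles of Ca²⁺ (1 mol Ca²⁺ ≡ 1 mol CaCO₃): 128,000 / 100.1 g/mol = 1278 mol.
(b) Mass of CaCl₂·2H₂O: 1278 × 147 = 187,900 g.

(a) 29.3 kg; (b) 188 kg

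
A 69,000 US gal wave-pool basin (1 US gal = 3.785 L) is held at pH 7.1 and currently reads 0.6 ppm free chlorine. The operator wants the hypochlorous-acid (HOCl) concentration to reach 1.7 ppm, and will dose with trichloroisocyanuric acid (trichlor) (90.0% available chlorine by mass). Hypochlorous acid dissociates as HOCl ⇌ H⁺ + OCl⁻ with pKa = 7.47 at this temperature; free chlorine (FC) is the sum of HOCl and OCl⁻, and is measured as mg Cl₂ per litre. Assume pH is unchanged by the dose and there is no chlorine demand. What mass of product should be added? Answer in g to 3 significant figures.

530 g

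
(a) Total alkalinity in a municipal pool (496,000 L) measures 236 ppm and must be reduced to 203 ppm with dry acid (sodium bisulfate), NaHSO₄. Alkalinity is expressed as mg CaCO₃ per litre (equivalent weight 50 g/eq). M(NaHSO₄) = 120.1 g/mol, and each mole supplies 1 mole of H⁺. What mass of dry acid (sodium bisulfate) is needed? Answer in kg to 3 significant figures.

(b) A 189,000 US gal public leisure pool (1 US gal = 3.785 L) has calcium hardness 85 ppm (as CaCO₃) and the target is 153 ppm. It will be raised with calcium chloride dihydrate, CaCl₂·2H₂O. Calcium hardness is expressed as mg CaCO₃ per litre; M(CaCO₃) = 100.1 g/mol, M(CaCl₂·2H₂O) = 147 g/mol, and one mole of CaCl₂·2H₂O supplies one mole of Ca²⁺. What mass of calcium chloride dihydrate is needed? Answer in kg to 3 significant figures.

(a) 39.3 kg; (b) 71.4 kg

(a) Alkalinity to neutralize: (236 − 203) = 33 mg/L as CaCO₃ × 496,000 L = 16,370 g as CaCO₃.
(a) Equivalents of H⁺ required: 16,370 ÷ 50 g/eq = 327.4 eq = 327.4 mol NaHSO₄.
(a) Mass of NaHSO₄: 327.4 × 120.1 = 39,320 g.

(b) Volume: 189,000 US gal × 3.785 L/gal = 715,365 L.
(b) Hardness to add: (153 − 85) = 68 mg/L as CaCO₃ × 715,365 L = 48,640 g as CaCO₃.
(b) Moles of Ca²⁺ (1 mol Ca²⁺ ≡ 1 mol CaCO₃): 48,640 / 100.1 g/mol = 486 mol.
(b) Mass of CaCl₂·2H₂O: 486 × 147 = 71,440 g.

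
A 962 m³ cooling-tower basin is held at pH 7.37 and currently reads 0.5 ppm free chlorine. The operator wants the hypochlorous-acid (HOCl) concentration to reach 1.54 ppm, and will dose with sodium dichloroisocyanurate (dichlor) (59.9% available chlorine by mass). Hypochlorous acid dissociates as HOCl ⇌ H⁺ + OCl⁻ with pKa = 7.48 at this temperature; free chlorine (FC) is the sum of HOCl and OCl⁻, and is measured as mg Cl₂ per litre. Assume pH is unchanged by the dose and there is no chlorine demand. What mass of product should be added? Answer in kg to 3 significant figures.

Volume: 962 m³ = 962,000 L.
[OCl⁻]/[HOCl] = 10^(pH − pKa) = 10^(7.37 − 7.48) = 0.7762; fraction as HOCl = 1/(1 + 0.7762) = 0.563.
Free chlorine required for 1.54 ppm HOCl: 1.54 / 0.563 = 2.735 ppm.
FC to add: 2.735 − 0.5 = 2.235 mg/L as Cl₂.
Cl₂ equivalent: 2.235 mg/L × 962,000 L = 2150 g.
Product at 59.9% available Cl: 2150 / 0.599 = 3590 g.

3.59 kg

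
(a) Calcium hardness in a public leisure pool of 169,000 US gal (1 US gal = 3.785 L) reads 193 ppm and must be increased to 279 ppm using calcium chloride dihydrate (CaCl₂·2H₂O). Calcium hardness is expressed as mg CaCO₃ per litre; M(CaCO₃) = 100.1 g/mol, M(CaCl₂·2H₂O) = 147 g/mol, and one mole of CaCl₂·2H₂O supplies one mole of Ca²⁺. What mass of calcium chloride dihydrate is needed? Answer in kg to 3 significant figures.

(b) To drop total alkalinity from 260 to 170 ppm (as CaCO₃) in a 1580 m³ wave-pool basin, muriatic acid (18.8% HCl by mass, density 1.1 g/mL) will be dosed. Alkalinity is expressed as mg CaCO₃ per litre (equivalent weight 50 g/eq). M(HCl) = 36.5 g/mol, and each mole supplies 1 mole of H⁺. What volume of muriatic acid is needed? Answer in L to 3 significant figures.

(a) 80.8 kg; (b) 502 L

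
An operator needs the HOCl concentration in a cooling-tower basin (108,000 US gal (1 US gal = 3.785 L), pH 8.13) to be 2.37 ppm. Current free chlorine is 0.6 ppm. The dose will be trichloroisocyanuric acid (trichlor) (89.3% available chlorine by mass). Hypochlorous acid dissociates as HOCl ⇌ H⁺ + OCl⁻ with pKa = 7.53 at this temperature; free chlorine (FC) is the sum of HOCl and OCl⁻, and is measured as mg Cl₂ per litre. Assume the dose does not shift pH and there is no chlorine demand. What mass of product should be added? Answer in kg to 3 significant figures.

5.13 kg

Volume: 108,000 US gal × 3.785 L/gal = 408,780 L.
[OCl⁻]/[HOCl] = 10^(pH − pKa) = 10^(8.13 − 7.53) = 3.981; fraction as HOCl = 1/(1 + 3.981) = 0.2008.
Free chlorine required for 2.37 ppm HOCl: 2.37 / 0.2008 = 11.81 ppm.
FC to add: 11.81 − 0.6 = 11.21 mg/L as Cl₂.
Cl₂ equivalent: 11.21 mg/L × 408,780 L = 4580 g.
Product at 89.3% available Cl: 4580 / 0.893 = 5129 g.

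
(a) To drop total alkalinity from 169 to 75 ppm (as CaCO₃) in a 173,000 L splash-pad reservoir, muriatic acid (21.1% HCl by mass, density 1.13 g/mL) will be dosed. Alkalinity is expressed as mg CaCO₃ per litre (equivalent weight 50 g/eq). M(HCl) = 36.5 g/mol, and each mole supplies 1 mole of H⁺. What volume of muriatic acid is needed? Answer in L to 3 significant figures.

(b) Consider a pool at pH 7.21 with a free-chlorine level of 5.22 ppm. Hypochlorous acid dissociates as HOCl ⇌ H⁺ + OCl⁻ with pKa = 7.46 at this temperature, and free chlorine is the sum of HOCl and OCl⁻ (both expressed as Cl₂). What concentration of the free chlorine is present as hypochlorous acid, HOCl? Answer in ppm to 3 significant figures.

(a) 49.8 L; (b) 3.34 ppm

(a) Alkalinity to neutralize: (169 − 75) = 94 mg/L as CaCO₃ × 173,000 L = 16,260 g as CaCO₃.
(a) Equivalents of H⁺ required: 16,260 ÷ 50 g/eq = 325.2 eq = 325.2 mol HCl.
(a) Mass of HCl: 325.2 × 36.5 = 11,870 g.
(a) Mass of 21.1% solution: 11,870 / 0.211 = 56,260 g.
(a) Volume: 56,260 g ÷ 1.13 g/mL = 49,790 mL.

(b) [OCl⁻]/[HOCl] = 10^(pH − pKa) = 10^(7.21 − 7.46) = 10^-0.25 = 0.5623.
(b) Fraction as HOCl = 1 / (1 + 0.5623) = 0.6401.
(b) HOCl = 0.6401 × 5.22 ppm = 3.341 ppm.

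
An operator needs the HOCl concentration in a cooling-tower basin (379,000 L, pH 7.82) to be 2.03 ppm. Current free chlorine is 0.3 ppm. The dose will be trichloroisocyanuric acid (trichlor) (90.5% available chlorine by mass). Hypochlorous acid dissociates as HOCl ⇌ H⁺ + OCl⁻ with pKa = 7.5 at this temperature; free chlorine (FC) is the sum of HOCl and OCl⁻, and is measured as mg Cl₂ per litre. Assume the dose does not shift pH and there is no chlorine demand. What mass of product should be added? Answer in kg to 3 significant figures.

[OCl⁻]/[HOCl] = 10^(pH − pKa) = 10^(7.82 − 7.5) = 2.089; fraction as HOCl = 1/(1 + 2.089) = 0.3237.
Free chlorine required for 2.03 ppm HOCl: 2.03 / 0.3237 = 6.271 ppm.
FC to add: 6.271 − 0.3 = 5.971 mg/L as Cl₂.
Cl₂ equivalent: 5.971 mg/L × 379,000 L = 2263 g.
Product at 90.5% available Cl: 2263 / 0.905 = 2501 g.

2.50 kg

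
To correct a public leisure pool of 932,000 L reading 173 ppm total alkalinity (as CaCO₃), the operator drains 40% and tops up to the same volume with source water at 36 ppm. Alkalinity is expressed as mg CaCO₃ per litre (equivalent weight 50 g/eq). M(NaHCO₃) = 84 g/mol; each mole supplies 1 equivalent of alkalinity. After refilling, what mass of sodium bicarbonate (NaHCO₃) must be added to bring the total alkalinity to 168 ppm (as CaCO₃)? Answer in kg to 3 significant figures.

78.0 kg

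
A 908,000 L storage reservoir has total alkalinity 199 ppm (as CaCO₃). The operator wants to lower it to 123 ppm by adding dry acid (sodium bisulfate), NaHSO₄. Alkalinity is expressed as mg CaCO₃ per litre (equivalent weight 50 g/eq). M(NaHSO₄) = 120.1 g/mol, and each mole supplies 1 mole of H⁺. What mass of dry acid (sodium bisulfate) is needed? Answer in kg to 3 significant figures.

Alkalinity to neutralize: (199 − 123) = 76 mg/L as CaCO₃ × 908,000 L = 69,010 g as CaCO₃.
Equivalents of H⁺ required: 69,010 ÷ 50 g/eq = 1380 eq = 1380 mol NaHSO₄.
Mass of NaHSO₄: 1380 × 120.1 = 165,800 g.

166 kg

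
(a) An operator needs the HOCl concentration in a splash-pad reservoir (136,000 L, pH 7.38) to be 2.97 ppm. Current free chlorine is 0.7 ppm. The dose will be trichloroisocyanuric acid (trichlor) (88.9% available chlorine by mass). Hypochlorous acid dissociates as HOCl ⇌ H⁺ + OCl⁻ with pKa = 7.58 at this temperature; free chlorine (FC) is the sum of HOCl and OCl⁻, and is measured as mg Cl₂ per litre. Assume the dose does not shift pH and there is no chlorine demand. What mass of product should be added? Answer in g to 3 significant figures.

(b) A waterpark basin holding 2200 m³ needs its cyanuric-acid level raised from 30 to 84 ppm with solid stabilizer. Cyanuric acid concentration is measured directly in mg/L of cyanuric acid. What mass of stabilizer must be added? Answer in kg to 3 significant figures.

(a) 634 g; (b) 119 kg

(a) [OCl⁻]/[HOCl] = 10^(pH − pKa) = 10^(7.38 − 7.58) = 0.631; fraction as HOCl = 1/(1 + 0.631) = 0.6131.
(a) Free chlorine required for 2.97 ppm HOCl: 2.97 / 0.6131 = 4.844 ppm.
(a) FC to add: 4.844 − 0.7 = 4.144 mg/L as Cl₂.
(a) Cl₂ equivalent: 4.144 mg/L × 136,000 L = 563.6 g.
(a) Product at 88.9% available Cl: 563.6 / 0.889 = 633.9 g.

(b) Volume: 2200 m³ = 2,200,000 L.
(b) CYA to add: (84 − 30) = 54 mg/L × 2,200,000 L = 118,800 g cyanuric acid.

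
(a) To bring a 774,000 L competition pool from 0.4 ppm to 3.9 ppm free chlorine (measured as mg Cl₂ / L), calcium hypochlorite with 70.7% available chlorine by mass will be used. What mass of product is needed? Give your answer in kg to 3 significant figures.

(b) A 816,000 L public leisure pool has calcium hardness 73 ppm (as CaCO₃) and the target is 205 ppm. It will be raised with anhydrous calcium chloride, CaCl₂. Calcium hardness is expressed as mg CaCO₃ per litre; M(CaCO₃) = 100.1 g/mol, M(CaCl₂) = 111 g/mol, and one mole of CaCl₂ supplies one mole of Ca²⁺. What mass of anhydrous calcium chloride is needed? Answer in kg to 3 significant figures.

(a) 3.83 kg; (b) 119 kg

(a) Chlorine deficit: 3.9 − 0.4 = 3.5 ppm = 3.5 mg/L as Cl₂.
(a) Cl₂ equivalent needed: 3.5 mg/L × 774,000 L = 2,709,000 mg = 2709 g.
(a) Product at 70.7% available chlorine: 2709 / 0.707 = 3832 g.

(b) Hardness to add: (205 − 73) = 132 mg/L as CaCO₃ × 816,000 L = 107,700 g as CaCO₃.
(b) Moles of Ca²⁺ (1 mol Ca²⁺ ≡ 1 mol CaCO₃): 107,700 / 100.1 g/mol = 1076 mol.
(b) Mass of CaCl₂: 1076 × 111 = 119,400 g.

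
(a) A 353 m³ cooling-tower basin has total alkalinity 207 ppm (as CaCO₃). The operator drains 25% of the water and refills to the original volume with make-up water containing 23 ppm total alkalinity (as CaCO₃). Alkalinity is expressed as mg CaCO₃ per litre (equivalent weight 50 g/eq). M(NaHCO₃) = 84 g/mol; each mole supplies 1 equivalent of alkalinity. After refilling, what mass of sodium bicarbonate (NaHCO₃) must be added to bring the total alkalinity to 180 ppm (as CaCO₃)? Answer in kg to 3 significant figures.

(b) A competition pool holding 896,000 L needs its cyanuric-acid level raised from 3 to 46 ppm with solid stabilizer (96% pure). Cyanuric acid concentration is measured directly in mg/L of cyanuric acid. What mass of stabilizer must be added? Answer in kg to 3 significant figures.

(a) 11.3 kg; (b) 40.1 kg

(a) Volume: 353 m³ = 353,000 L.
(a) After draining 25% and refilling: 207 × 0.75 + 23 × 0.25 = 161 ppm.
(a) Deficit to target: 180 − 161 = 19 mg/L.
(a) As CaCO₃: 19 mg/L × 353,000 L = 6707 g; ÷ 50 g/eq ÷ 1 = 134.1 mol NaHCO₃.
(a) Mass: 134.1 × 84 = 11,270 g.

(b) CYA to add: (46 − 3) = 43 mg/L × 896,000 L = 38,530 g cyanuric acid.
(b) At 96% purity: 38,530 / 0.96 = 40,130 g product.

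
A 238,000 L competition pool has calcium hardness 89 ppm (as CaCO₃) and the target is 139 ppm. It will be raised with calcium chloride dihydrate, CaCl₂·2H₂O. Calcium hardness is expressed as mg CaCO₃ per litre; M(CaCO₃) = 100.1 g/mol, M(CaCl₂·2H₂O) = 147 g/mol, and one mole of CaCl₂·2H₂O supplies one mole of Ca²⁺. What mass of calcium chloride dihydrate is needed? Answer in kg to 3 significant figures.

17.5 kg

Hardness to add: (139 − 89) = 50 mg/L as CaCO₃ × 238,000 L = 11,900 g as CaCO₃.
Moles of Ca²⁺ (1 mol Ca²⁺ ≡ 1 mol CaCO₃): 11,900 / 100.1 g/mol = 118.9 mol.
Mass of CaCl₂·2H₂O: 118.9 × 147 = 17,480 g.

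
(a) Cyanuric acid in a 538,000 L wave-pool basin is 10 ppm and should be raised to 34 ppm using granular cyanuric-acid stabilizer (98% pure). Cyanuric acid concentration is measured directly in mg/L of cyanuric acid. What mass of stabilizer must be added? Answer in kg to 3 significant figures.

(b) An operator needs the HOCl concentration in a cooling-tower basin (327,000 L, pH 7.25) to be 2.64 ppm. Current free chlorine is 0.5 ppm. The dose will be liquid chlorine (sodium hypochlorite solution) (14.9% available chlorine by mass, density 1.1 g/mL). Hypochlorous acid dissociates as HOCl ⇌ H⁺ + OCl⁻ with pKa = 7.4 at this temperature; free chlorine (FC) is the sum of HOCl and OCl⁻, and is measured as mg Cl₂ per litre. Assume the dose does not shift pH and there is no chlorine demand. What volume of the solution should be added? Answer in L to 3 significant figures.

(a) 13.2 kg; (b) 8.00 L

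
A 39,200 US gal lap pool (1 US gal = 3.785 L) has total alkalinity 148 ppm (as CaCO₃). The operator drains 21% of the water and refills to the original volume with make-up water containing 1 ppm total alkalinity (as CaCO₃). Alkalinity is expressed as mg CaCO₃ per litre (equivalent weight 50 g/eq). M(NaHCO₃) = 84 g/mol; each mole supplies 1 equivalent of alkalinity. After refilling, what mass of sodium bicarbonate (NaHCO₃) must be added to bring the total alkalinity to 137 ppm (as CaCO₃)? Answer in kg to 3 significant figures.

4.95 kg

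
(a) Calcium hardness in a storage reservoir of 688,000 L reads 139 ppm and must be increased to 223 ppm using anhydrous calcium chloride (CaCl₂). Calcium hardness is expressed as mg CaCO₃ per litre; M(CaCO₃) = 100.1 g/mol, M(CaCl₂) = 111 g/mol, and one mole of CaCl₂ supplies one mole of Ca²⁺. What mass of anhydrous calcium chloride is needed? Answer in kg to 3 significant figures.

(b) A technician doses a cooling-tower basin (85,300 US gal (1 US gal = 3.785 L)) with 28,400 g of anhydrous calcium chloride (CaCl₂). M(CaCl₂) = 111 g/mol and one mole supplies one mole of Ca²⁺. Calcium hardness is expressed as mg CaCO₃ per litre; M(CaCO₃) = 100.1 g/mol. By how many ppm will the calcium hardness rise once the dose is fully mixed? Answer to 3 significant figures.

(a) 64.1 kg; (b) 79.3 ppm

(a) Hardness to add: (223 − 139) = 84 mg/L as CaCO₃ × 688,000 L = 57,790 g as CaCO₃.
(a) Moles of Ca²⁺ (1 mol Ca²⁺ ≡ 1 mol CaCO₃): 57,790 / 100.1 g/mol = 577.3 mol.
(a) Mass of CaCl₂: 577.3 × 111 = 64,090 g.

(b) Volume: 85,300 US gal × 3.785 L/gal = 322,860 L.
(b) Moles of Ca²⁺: 28,400 g ÷ 111 g/mol = 255.9 mol.
(b) As CaCO₃: 255.9 mol × 100.1 g/mol = 25,610 g.
(b) Rise: 25,610 g / 322,860 L × 1000 = 79.33 mg/L.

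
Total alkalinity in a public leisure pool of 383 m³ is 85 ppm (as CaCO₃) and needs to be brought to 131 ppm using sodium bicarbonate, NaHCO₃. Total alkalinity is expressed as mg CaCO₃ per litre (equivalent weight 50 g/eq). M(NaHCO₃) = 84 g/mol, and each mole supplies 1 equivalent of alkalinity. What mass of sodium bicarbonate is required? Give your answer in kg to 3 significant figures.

Volume: 383 m³ = 383,000 L.
Alkalinity to add: (131 − 85) = 46 mg/L as CaCO₃ × 383,000 L = 17,620 g as CaCO₃.
Equivalents: 17,620 g ÷ 50 g/eq = 352.4 eq.
NaHCO₃ supplies 1 eq per mole → 352.4 mol.
Mass: 352.4 mol × 84 g/mol = 29,600 g.

29.6 kg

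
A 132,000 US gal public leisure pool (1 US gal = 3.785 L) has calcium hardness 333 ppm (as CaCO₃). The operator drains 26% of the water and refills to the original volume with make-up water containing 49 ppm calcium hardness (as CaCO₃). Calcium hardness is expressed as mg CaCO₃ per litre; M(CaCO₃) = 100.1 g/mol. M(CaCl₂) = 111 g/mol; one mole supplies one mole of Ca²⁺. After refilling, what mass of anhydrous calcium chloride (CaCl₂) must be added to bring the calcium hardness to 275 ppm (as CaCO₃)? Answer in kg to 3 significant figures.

Volume: 132,000 US gal × 3.785 L/gal = 499,620 L.
After draining 26% and refilling: 333 × 0.74 + 49 × 0.26 = 259.16 ppm.
Deficit to target: 275 − 259.16 = 15.84 mg/L.
As CaCO₃: 15.84 mg/L × 499,620 L = 7914 g; ÷ 100.1 = 79.06 mol Ca²⁺.
Mass: 79.06 × 111 = 8776 g.

8.78 kg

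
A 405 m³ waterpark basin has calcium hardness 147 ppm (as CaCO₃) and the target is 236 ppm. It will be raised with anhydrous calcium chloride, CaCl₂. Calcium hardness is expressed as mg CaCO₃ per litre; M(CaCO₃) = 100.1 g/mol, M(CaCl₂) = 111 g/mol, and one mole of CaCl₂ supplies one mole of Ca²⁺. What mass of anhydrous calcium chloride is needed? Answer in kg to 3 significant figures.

40.0 kg

Volume: 405 m³ = 405,000 L.
Hardness to add: (236 − 147) = 89 mg/L as CaCO₃ × 405,000 L = 36,040 g as CaCO₃.
Moles of Ca²⁺ (1 mol Ca²⁺ ≡ 1 mol CaCO₃): 36,040 / 100.1 g/mol = 360.1 mol.
Mass of CaCl₂: 360.1 × 111 = 39,970 g.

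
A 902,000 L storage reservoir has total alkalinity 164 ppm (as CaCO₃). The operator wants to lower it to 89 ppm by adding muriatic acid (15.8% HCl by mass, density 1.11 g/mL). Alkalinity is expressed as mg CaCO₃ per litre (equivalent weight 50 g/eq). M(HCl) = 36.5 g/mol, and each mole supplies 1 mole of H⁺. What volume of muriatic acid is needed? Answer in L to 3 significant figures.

Alkalinity to neutralize: (164 − 89) = 75 mg/L as CaCO₃ × 902,000 L = 67,650 g as CaCO₃.
Equivalents of H⁺ required: 67,650 ÷ 50 g/eq = 1353 eq = 1353 mol HCl.
Mass of HCl: 1353 × 36.5 = 49,380 g.
Mass of 15.8% solution: 49,380 / 0.158 = 312,600 g.
Volume: 312,600 g ÷ 1.11 g/mL = 281,600 mL.

282 L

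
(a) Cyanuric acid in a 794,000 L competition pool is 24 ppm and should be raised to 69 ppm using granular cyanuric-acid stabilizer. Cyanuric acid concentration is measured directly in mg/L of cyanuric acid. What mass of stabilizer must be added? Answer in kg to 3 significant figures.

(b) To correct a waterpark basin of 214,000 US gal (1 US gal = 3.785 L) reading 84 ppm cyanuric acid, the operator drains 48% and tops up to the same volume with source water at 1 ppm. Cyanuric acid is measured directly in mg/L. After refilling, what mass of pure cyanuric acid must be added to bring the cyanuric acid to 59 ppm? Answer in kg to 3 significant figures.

(a) CYA to add: (69 − 24) = 45 mg/L × 794,000 L = 35,730 g cyanuric acid.

(b) Volume: 214,000 US gal × 3.785 L/gal = 809,990 L.
(b) After draining 48% and refilling: 84 × 0.52 + 1 × 0.48 = 44.16 ppm.
(b) Deficit to target: 59 − 44.16 = 14.84 mg/L.
(b) Mass: 14.84 mg/L × 809,990 L = 12,020 g cyanuric acid.

(a) 35.7 kg; (b) 12.0 kg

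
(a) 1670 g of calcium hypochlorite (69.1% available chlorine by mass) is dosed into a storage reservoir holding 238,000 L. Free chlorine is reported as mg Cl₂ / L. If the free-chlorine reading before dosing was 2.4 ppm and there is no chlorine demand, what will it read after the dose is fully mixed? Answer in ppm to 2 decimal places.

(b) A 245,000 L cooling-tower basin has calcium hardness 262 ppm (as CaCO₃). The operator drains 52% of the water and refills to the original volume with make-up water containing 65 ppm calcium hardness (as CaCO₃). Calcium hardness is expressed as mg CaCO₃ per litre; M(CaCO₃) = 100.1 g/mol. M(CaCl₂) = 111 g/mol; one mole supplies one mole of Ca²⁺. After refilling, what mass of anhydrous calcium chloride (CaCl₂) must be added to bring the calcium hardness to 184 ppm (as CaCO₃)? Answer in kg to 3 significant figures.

(a) 7.25 ppm; (b) 6.64 kg

(a) Available chlorine delivered: 1670 g × 0.691 = 1154 g as Cl₂.
(a) Concentration rise: 1154 g / 238,000 L = 4.849 mg/L = 4.85 ppm.
(a) Final FC: 2.4 + 4.85 = 7.25 ppm.

(b) After draining 52% and refilling: 262 × 0.48 + 65 × 0.52 = 159.56 ppm.
(b) Deficit to target: 184 − 159.56 = 24.44 mg/L.
(b) As CaCO₃: 24.44 mg/L × 245,000 L = 5988 g; ÷ 100.1 = 59.82 mol Ca²⁺.
(b) Mass: 59.82 × 111 = 6640 g.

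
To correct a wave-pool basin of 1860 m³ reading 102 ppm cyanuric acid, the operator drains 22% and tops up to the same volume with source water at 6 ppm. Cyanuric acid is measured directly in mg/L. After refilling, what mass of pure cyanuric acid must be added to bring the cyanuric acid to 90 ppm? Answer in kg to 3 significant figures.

Volume: 1860 m³ = 1,860,000 L.
After draining 22% and refilling: 102 × 0.78 + 6 × 0.22 = 80.88 ppm.
Deficit to target: 90 − 80.88 = 9.12 mg/L.
Mass: 9.12 mg/L × 1,860,000 L = 16,960 g cyanuric acid.

17.0 kg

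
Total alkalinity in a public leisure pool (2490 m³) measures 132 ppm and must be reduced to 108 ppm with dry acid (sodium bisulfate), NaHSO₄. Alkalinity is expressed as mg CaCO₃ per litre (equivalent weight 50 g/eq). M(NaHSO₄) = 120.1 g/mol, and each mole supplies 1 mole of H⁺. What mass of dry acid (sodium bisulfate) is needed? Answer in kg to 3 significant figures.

144 kg

Volume: 2490 m³ = 2,490,000 L.
Alkalinity to neutralize: (132 − 108) = 24 mg/L as CaCO₃ × 2,490,000 L = 59,760 g as CaCO₃.
Equivalents of H⁺ required: 59,760 ÷ 50 g/eq = 1195 eq = 1195 mol NaHSO₄.
Mass of NaHSO₄: 1195 × 120.1 = 143,500 g.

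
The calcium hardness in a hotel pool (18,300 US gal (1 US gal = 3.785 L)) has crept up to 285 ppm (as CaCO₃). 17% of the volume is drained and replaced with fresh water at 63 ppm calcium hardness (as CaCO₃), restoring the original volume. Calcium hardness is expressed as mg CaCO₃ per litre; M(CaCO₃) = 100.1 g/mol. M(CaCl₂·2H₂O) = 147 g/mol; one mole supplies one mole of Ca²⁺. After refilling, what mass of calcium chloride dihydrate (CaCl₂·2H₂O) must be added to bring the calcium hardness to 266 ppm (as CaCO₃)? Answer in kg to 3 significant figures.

1.91 kg

Volume: 18,300 US gal × 3.785 L/gal = 69,266 L.
After draining 17% and refilling: 285 × 0.83 + 63 × 0.17 = 247.26 ppm.
Deficit to target: 266 − 247.26 = 18.74 mg/L.
As CaCO₃: 18.74 mg/L × 69,266 L = 1298 g; ÷ 100.1 = 12.97 mol Ca²⁺.
Mass: 12.97 × 147 = 1906 g.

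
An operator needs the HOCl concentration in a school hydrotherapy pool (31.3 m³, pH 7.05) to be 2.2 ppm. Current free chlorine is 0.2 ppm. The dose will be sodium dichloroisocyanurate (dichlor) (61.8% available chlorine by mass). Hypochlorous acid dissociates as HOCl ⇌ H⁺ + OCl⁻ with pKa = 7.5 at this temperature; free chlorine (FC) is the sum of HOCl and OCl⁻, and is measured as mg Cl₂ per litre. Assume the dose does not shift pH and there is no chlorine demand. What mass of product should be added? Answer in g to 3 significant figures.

141 g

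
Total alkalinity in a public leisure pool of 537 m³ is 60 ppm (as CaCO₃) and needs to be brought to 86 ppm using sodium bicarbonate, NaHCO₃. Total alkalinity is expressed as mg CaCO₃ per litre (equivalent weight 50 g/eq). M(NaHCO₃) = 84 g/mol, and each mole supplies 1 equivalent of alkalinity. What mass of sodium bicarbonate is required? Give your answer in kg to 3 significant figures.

Volume: 537 m³ = 537,000 L.
Alkalinity to add: (86 − 60) = 26 mg/L as CaCO₃ × 537,000 L = 13,960 g as CaCO₃.
Equivalents: 13,960 g ÷ 50 g/eq = 279.2 eq.
NaHCO₃ supplies 1 eq per mole → 279.2 mol.
Mass: 279.2 mol × 84 g/mol = 23,460 g.

23.5 kg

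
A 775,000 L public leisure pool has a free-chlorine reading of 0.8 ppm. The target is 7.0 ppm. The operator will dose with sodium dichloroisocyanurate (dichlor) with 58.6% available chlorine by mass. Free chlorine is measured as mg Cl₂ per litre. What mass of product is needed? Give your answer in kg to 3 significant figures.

8.20 kg

Chlorine deficit: 7.0 − 0.8 = 6.2 ppm = 6.2 mg/L as Cl₂.
Cl₂ equivalent needed: 6.2 mg/L × 775,000 L = 4,805,000 mg = 4805 g.
Product at 58.6% available chlorine: 4805 / 0.586 = 8200 g.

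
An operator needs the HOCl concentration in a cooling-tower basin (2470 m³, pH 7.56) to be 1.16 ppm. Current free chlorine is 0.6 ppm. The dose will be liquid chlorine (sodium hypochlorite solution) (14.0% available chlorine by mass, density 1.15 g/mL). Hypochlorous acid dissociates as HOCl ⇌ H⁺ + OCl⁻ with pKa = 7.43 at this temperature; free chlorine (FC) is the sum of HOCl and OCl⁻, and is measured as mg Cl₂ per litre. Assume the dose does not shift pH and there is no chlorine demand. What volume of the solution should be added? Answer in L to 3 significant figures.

Volume: 2470 m³ = 2,470,000 L.
[OCl⁻]/[HOCl] = 10^(pH − pKa) = 10^(7.56 − 7.43) = 1.349; fraction as HOCl = 1/(1 + 1.349) = 0.4257.
Free chlorine required for 1.16 ppm HOCl: 1.16 / 0.4257 = 2.725 ppm.
FC to add: 2.725 − 0.6 = 2.125 mg/L as Cl₂.
Cl₂ equivalent: 2.125 mg/L × 2,470,000 L = 5248 g.
Product at 14.0% available Cl: 5248 / 0.14 = 37,490 g.
Volume: 37,490 g ÷ 1.15 g/mL = 32,600 mL.

32.6 L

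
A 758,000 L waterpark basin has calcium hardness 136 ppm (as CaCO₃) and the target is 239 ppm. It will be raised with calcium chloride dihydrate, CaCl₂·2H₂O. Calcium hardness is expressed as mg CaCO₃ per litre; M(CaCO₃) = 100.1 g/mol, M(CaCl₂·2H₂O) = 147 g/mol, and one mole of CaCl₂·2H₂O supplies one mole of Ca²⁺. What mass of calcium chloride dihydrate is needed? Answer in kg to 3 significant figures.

115 kg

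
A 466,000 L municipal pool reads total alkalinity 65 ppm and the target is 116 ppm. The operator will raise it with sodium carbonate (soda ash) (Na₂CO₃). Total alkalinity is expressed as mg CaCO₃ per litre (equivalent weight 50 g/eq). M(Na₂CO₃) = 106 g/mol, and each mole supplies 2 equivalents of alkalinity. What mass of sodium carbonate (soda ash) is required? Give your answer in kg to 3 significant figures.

Alkalinity to add: (116 − 65) = 51 mg/L as CaCO₃ × 466,000 L = 23,770 g as CaCO₃.
Equivalents: 23,770 g ÷ 50 g/eq = 475.3 eq.
Each mole of Na₂CO₃ supplies 2 eq, so 475.3 / 2 = 237.7 mol.
Mass: 237.7 mol × 106 g/mol = 25,190 g.

25.2 kg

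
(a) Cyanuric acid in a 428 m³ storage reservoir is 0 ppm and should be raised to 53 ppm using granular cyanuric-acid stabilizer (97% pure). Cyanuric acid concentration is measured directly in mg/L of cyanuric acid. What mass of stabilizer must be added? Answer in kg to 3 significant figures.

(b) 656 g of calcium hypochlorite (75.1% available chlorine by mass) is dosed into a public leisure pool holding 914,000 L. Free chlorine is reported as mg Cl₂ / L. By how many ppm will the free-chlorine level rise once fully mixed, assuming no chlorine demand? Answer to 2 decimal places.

(a) 23.4 kg; (b) 0.54 ppm

(a) Volume: 428 m³ = 428,000 L.
(a) CYA to add: (53 − 0) = 53 mg/L × 428,000 L = 22,680 g cyanuric acid.
(a) At 97% purity: 22,680 / 0.97 = 23,390 g product.

(b) Available chlorine delivered: 656 g × 0.751 = 492.7 g as Cl₂.
(b) Concentration rise: 492.7 g / 914,000 L = 0.539 mg/L = 0.54 ppm.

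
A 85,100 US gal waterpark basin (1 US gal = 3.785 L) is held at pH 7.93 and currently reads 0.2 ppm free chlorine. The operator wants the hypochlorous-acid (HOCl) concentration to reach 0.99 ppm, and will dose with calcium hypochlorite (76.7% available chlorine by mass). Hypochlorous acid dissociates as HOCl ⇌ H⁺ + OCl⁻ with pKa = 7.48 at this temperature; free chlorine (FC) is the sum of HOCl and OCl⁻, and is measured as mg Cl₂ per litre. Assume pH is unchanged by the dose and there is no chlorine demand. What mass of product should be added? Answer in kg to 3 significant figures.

Volume: 85,100 US gal × 3.785 L/gal = 322,104 L.
[OCl⁻]/[HOCl] = 10^(pH − pKa) = 10^(7.93 − 7.48) = 2.818; fraction as HOCl = 1/(1 + 2.818) = 0.2619.
Free chlorine required for 0.99 ppm HOCl: 0.99 / 0.2619 = 3.78 ppm.
FC to add: 3.78 − 0.2 = 3.58 mg/L as Cl₂.
Cl₂ equivalent: 3.58 mg/L × 322,104 L = 1153 g.
Product at 76.7% available Cl: 1153 / 0.767 = 1504 g.

1.50 kg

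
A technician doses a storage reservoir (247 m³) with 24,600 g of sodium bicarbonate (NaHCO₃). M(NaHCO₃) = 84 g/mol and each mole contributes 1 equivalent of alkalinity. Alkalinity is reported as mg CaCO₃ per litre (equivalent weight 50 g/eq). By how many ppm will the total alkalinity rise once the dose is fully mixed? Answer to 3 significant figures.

59.3 ppm

Volume: 247 m³ = 247,000 L.
Moles of NaHCO₃: 24,600 g ÷ 84 g/mol = 292.9 mol → 292.9 eq of alkalinity.
As CaCO₃: 292.9 eq × 50 g/eq = 14,640 g.
Rise: 14,640 g / 247,000 L × 1000 = 59.28 mg/L.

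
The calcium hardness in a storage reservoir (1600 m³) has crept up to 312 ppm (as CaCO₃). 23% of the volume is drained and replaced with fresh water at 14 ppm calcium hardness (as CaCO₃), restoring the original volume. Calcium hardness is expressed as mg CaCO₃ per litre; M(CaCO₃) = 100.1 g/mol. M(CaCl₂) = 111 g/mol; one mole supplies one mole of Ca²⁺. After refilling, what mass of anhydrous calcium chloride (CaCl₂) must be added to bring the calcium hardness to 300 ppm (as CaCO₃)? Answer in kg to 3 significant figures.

100 kg

Volume: 1600 m³ = 1,600,000 L.
After draining 23% and refilling: 312 × 0.77 + 14 × 0.23 = 243.46 ppm.
Deficit to target: 300 − 243.46 = 56.54 mg/L.
As CaCO₃: 56.54 mg/L × 1,600,000 L = 90,460 g; ÷ 100.1 = 903.7 mol Ca²⁺.
Mass: 903.7 × 111 = 100,300 g.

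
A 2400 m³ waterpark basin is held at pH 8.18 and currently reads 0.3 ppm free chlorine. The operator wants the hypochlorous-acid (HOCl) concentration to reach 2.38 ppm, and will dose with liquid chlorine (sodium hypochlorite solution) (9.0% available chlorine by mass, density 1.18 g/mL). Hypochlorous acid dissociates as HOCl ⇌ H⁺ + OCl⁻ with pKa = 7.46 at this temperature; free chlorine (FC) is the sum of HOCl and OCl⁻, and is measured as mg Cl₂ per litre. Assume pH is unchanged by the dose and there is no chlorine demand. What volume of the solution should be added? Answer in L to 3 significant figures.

Volume: 2400 m³ = 2,400,000 L.
[OCl⁻]/[HOCl] = 10^(pH − pKa) = 10^(8.18 − 7.46) = 5.248; fraction as HOCl = 1/(1 + 5.248) = 0.16.
Free chlorine required for 2.38 ppm HOCl: 2.38 / 0.16 = 14.87 ppm.
FC to add: 14.87 − 0.3 = 14.57 mg/L as Cl₂.
Cl₂ equivalent: 14.57 mg/L × 2,400,000 L = 34,970 g.
Product at 9.0% available Cl: 34,970 / 0.09 = 388,500 g.
Volume: 388,500 g ÷ 1.18 g/mL = 329,300 mL.

329 L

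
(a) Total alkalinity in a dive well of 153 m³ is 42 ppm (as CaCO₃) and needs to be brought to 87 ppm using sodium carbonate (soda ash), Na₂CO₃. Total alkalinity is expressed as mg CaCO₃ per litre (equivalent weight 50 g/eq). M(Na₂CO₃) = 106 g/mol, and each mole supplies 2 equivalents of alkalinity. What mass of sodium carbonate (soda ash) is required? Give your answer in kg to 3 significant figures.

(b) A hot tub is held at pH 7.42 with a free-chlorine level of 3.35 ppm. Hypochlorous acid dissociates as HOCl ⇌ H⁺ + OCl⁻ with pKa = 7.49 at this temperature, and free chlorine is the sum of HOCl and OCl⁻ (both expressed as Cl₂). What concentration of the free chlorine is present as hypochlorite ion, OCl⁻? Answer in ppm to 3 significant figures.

(a) Volume: 153 m³ = 153,000 L.
(a) Alkalinity to add: (87 − 42) = 45 mg/L as CaCO₃ × 153,000 L = 6885 g as CaCO₃.
(a) Equivalents: 6885 g ÷ 50 g/eq = 137.7 eq.
(a) Each mole of Na₂CO₃ supplies 2 eq, so 137.7 / 2 = 68.85 mol.
(a) Mass: 68.85 mol × 106 g/mol = 7298 g.

(b) [OCl⁻]/[HOCl] = 10^(pH − pKa) = 10^(7.42 − 7.49) = 10^-0.07 = 0.8511.
(b) Fraction as HOCl = 1 / (1 + 0.8511) = 0.5402.
(b) OCl⁻ = (1 − 0.5402) × 3.35 ppm = 1.54 ppm.

(a) 7.30 kg; (b) 1.54 ppm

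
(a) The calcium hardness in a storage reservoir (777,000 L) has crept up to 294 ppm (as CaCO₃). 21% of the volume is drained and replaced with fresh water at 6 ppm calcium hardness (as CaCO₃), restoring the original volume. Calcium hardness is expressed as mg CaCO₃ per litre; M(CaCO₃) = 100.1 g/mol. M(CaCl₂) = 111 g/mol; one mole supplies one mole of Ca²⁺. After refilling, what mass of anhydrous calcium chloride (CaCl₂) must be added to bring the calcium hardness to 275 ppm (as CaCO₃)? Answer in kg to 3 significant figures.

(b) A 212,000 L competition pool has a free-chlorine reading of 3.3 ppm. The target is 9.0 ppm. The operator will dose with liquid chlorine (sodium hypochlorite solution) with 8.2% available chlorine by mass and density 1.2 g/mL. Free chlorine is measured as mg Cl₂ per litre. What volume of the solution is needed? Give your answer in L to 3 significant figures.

(a) After draining 21% and refilling: 294 × 0.79 + 6 × 0.21 = 233.52 ppm.
(a) Deficit to target: 275 − 233.52 = 41.48 mg/L.
(a) As CaCO₃: 41.48 mg/L × 777,000 L = 32,230 g; ÷ 100.1 = 322 mol Ca²⁺.
(a) Mass: 322 × 111 = 35,740 g.

(b) Chlorine deficit: 9.0 − 3.3 = 5.7 ppm = 5.7 mg/L as Cl₂.
(b) Cl₂ equivalent needed: 5.7 mg/L × 212,000 L = 1,208,000 mg = 1208 g.
(b) Product at 8.2% available chlorine: 1208 / 0.082 = 14,740 g.
(b) Volume at density 1.2 g/mL: 14,740 g ÷ 1.2 g/mL = 12,280 mL.

(a) 35.7 kg; (b) 12.3 L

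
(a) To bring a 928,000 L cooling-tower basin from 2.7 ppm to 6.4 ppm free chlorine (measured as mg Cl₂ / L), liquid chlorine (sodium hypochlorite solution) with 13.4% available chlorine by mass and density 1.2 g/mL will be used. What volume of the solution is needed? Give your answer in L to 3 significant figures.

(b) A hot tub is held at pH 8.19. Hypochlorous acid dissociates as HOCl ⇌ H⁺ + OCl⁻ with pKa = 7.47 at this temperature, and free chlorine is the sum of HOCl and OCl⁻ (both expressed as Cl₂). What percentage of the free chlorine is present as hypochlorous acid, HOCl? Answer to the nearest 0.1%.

(a) Chlorine deficit: 6.4 − 2.7 = 3.7 ppm = 3.7 mg/L as Cl₂.
(a) Cl₂ equivalent needed: 3.7 mg/L × 928,000 L = 3,434,000 mg = 3434 g.
(a) Product at 13.4% available chlorine: 3434 / 0.134 = 25,620 g.
(a) Volume at density 1.2 g/mL: 25,620 g ÷ 1.2 g/mL = 21,350 mL.

(b) [OCl⁻]/[HOCl] = 10^(pH − pKa) = 10^(8.19 − 7.47) = 10^0.72 = 5.248.
(b) Fraction as HOCl = 1 / (1 + 5.248) = 0.16.

(a) 21.4 L; (b) 16.0%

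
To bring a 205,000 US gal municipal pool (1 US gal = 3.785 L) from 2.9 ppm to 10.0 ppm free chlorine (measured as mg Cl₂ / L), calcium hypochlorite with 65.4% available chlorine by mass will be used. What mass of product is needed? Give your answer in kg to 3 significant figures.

8.42 kg

Volume: 205,000 US gal × 3.785 L/gal = 775,925 L.
Chlorine deficit: 10.0 − 2.9 = 7.1 ppm = 7.1 mg/L as Cl₂.
Cl₂ equivalent needed: 7.1 mg/L × 775,925 L = 5,509,000 mg = 5509 g.
Product at 65.4% available chlorine: 5509 / 0.654 = 8424 g.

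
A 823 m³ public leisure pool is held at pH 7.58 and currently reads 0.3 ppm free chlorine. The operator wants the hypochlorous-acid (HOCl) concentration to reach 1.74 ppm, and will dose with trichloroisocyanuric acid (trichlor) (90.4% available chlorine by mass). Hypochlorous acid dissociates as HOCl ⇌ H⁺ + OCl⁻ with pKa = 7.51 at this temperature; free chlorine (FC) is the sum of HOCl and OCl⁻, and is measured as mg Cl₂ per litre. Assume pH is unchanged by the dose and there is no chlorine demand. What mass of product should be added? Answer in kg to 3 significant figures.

Volume: 823 m³ = 823,000 L.
[OCl⁻]/[HOCl] = 10^(pH − pKa) = 10^(7.58 − 7.51) = 1.175; fraction as HOCl = 1/(1 + 1.175) = 0.4598.
Free chlorine required for 1.74 ppm HOCl: 1.74 / 0.4598 = 3.784 ppm.
FC to add: 3.784 − 0.3 = 3.484 mg/L as Cl₂.
Cl₂ equivalent: 3.484 mg/L × 823,000 L = 2868 g.
Product at 90.4% available Cl: 2868 / 0.904 = 3172 g.

3.17 kg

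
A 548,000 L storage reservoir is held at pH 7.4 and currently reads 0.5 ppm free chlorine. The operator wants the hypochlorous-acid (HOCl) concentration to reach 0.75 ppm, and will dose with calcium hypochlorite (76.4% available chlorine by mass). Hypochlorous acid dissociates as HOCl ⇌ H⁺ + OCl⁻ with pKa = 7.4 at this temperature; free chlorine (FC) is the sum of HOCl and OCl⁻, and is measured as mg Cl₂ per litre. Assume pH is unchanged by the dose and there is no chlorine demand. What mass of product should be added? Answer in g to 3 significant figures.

[OCl⁻]/[HOCl] = 10^(pH − pKa) = 10^(7.4 − 7.4) = 1; fraction as HOCl = 1/(1 + 1) = 0.5.
Free chlorine required for 0.75 ppm HOCl: 0.75 / 0.5 = 1.5 ppm.
FC to add: 1.5 − 0.5 = 1 mg/L as Cl₂.
Cl₂ equivalent: 1 mg/L × 548,000 L = 548 g.
Product at 76.4% available Cl: 548 / 0.764 = 717.3 g.

717 g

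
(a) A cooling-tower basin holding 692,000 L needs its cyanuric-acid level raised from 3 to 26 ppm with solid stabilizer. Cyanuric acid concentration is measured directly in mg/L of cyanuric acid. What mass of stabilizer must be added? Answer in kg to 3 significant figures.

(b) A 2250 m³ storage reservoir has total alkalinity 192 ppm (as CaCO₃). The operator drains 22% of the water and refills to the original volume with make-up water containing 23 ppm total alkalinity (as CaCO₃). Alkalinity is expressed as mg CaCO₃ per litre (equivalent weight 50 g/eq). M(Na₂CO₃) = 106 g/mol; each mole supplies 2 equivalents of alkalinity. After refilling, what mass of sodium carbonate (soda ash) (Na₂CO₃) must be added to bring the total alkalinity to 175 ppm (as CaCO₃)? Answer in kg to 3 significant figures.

(a) 15.9 kg; (b) 48.1 kg

(a) CYA to add: (26 − 3) = 23 mg/L × 692,000 L = 15,920 g cyanuric acid.

(b) Volume: 2250 m³ = 2,250,000 L.
(b) After draining 22% and refilling: 192 × 0.78 + 23 × 0.22 = 154.82 ppm.
(b) Deficit to target: 175 − 154.82 = 20.18 mg/L.
(b) As CaCO₃: 20.18 mg/L × 2,250,000 L = 45,410 g; ÷ 50 g/eq ÷ 2 = 454.1 mol Na₂CO₃.
(b) Mass: 454.1 × 106 = 48,130 g.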